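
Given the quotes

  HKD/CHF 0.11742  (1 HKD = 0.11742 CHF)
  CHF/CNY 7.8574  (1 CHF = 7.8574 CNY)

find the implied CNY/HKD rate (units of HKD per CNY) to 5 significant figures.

CNY/HKD = 1.0839

1 CNY ÷ 7.8574 = 0.127269 CHF
0.127269 CHF ÷ 0.11742 = 1.08387 HKD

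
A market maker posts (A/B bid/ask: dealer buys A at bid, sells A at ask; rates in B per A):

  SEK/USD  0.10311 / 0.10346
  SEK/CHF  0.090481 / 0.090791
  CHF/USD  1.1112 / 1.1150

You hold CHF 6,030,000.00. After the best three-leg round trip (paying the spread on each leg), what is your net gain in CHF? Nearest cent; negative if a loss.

Best loop CHF → SEK → USD → CHF:
CHF 6,030,000.00 ÷ 0.090791 (buy SEK at ask) = SEK 66,416,274.74
SEK 66,416,274.74 × 0.10311 (sell SEK at bid) = USD 6,848,182.09
USD 6,848,182.09 ÷ 1.1150 (buy CHF at ask) = CHF 6,141,867.34

Net profit: CHF 111,867.34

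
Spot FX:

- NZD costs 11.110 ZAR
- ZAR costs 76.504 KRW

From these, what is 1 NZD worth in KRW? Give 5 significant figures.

1 NZD × 11.110 = 11.11 ZAR
11.11 ZAR × 76.504 = 849.959 KRW

NZD/KRW = 849.96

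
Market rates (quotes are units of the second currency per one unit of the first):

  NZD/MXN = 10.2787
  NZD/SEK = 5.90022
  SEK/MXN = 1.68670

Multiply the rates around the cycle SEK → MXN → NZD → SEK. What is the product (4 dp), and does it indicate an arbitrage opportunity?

Around SEK → MXN → NZD → SEK: 1 × 1.68670 ÷ 10.2787 × 5.90022 = 0.968206
Product < 1; profitable direction is SEK → NZD → MXN → SEK.

0.9682 (arbitrage exists)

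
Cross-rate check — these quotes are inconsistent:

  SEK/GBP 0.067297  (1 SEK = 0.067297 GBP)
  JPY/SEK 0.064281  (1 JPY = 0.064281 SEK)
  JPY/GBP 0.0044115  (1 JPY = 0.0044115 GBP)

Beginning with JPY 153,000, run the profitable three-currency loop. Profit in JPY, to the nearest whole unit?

Profit: JPY 3,027

Profitable loop is JPY → GBP → SEK → JPY:
JPY 153,000 × 0.0044115 = GBP 674.96
GBP 674.96 ÷ 0.067297 = SEK 10,029.56
SEK 10,029.56 ÷ 0.064281 = JPY 156,027
Profit = JPY 156,027 − JPY 153,000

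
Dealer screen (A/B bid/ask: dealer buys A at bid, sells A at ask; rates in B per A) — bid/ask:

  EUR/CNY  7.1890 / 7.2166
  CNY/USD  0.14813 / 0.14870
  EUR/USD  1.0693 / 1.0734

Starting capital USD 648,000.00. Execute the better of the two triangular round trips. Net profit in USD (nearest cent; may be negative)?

Net result: USD -2,299.73 (no profitable arbitrage after spreads)

Best loop USD → CNY → EUR → USD:
USD 648,000.00 ÷ 0.14870 (buy CNY at ask) = CNY 4,357,767.32
CNY 4,357,767.32 ÷ 7.2166 (buy EUR at ask) = EUR 603,853.24
EUR 603,853.24 × 1.0693 (sell EUR at bid) = USD 645,700.27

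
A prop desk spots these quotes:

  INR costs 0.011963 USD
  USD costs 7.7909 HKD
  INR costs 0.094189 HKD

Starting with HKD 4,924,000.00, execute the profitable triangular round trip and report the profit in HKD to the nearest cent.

Profit: HKD 52,116.02

Profitable loop is HKD → USD → INR → HKD:
HKD 4,924,000.00 ÷ 7.7909 = USD 632,019.41
USD 632,019.41 ÷ 0.011963 = INR 52,831,180.08
INR 52,831,180.08 × 0.094189 = HKD 4,976,116.02
Profit = HKD 4,976,116.02 − HKD 4,924,000.00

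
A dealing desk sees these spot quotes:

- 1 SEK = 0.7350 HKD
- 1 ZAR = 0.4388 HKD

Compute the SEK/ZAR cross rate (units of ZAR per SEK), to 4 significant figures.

1 SEK × 0.7350 = 0.735 HKD
0.735 HKD ÷ 0.4388 = 1.67502 ZAR

SEK/ZAR = 1.675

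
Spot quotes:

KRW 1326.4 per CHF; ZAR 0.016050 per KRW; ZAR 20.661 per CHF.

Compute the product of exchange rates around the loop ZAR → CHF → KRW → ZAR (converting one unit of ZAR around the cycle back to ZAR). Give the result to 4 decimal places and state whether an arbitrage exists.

Around ZAR → CHF → KRW → ZAR: 1 ÷ 20.661 × 1326.4 × 0.016050 = 1.030382
Product > 1; profitable direction is ZAR → CHF → KRW → ZAR.

1.0304 (arbitrage exists)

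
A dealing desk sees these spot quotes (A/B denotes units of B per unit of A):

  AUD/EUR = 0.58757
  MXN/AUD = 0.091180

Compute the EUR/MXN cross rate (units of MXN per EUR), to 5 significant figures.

1 EUR ÷ 0.58757 = 1.70192 AUD
1.70192 AUD ÷ 0.091180 = 18.6656 MXN

EUR/MXN = 18.666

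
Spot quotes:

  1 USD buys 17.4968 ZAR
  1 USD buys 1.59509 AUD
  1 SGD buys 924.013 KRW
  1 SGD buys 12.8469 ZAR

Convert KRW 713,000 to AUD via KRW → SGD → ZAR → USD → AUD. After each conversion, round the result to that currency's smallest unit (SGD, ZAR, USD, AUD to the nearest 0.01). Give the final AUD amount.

KRW 713,000 ÷ 924.013 = SGD 771.63
SGD 771.63 × 12.8469 = ZAR 9,913.05
ZAR 9,913.05 ÷ 17.4968 = USD 566.56
USD 566.56 × 1.59509 = AUD 903.71

AUD 903.71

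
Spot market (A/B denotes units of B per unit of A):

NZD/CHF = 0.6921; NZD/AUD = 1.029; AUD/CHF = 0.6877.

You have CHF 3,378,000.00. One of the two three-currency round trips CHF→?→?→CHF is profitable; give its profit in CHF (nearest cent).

Profit: CHF 75,863.70

Profitable loop is CHF → NZD → AUD → CHF:
CHF 3,378,000.00 ÷ 0.6921 = NZD 4,880,797.57
NZD 4,880,797.57 × 1.029 = AUD 5,022,340.70
AUD 5,022,340.70 × 0.6877 = CHF 3,453,863.70
Profit = CHF 3,453,863.70 − CHF 3,378,000.00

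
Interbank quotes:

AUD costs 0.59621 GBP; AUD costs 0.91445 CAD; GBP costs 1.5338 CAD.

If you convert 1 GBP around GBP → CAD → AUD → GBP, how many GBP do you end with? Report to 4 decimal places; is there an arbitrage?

Around GBP → CAD → AUD → GBP: 1 × 1.5338 ÷ 0.91445 × 0.59621 = 1.000018
Product ≈ 1 (deviation 0.002%, within rounding noise).

1.0000 (no arbitrage)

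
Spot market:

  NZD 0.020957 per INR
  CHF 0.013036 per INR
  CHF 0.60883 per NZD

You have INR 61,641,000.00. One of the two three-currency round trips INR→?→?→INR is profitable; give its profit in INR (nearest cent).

Profit: INR 1,337,000.78

Profitable loop is INR → CHF → NZD → INR:
INR 61,641,000.00 × 0.013036 = CHF 803,552.08
CHF 803,552.08 ÷ 0.60883 = NZD 1,319,829.96
NZD 1,319,829.96 ÷ 0.020957 = INR 62,978,000.78
Profit = INR 62,978,000.78 − INR 61,641,000.00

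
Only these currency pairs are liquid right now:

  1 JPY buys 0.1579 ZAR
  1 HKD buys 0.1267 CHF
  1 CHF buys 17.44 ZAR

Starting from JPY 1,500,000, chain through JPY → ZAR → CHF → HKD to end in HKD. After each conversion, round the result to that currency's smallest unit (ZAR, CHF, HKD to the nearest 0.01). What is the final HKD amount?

JPY 1,500,000 × 0.1579 = ZAR 236,850.00
ZAR 236,850.00 ÷ 17.44 = CHF 13,580.85
CHF 13,580.85 ÷ 0.1267 = HKD 107,189.03

HKD 107,189.03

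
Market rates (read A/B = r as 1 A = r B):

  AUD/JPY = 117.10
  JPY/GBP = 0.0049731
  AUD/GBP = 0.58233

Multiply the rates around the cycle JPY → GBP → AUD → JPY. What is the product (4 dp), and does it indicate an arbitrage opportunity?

1.0000 (no arbitrage)

Around JPY → GBP → AUD → JPY: 1 × 0.0049731 ÷ 0.58233 × 117.10 = 1.000034
Product ≈ 1 (deviation 0.003%, within rounding noise).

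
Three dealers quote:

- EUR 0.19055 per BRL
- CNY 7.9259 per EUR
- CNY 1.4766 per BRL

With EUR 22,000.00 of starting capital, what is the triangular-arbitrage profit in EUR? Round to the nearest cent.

Profit: EUR 501.81

Profitable loop is EUR → CNY → BRL → EUR:
EUR 22,000.00 × 7.9259 = CNY 174,369.80
CNY 174,369.80 ÷ 1.4766 = BRL 118,088.72
BRL 118,088.72 × 0.19055 = EUR 22,501.81
Profit = EUR 22,501.81 − EUR 22,000.00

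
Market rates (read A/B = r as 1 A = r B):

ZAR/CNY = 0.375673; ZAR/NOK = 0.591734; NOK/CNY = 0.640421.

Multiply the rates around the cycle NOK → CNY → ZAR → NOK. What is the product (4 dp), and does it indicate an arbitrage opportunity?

Around NOK → CNY → ZAR → NOK: 1 × 0.640421 ÷ 0.375673 × 0.591734 = 1.008747
Product > 1; profitable direction is NOK → CNY → ZAR → NOK.

1.0087 (arbitrage exists)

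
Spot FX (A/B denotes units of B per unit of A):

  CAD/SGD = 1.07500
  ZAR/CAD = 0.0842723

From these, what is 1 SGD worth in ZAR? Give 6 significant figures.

SGD/ZAR = 11.0384

1 SGD ÷ 1.07500 = 0.930233 CAD
0.930233 CAD ÷ 0.0842723 = 11.0384 ZAR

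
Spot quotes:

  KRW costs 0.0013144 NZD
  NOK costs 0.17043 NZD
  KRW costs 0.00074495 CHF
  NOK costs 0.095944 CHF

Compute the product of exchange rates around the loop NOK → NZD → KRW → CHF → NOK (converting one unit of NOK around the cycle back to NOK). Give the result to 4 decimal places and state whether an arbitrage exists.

1.0068 (arbitrage exists)

Around NOK → NZD → KRW → CHF → NOK: 1 × 0.17043 ÷ 0.0013144 × 0.00074495 ÷ 0.095944 = 1.006764
Product > 1; profitable direction is NOK → NZD → KRW → CHF → NOK.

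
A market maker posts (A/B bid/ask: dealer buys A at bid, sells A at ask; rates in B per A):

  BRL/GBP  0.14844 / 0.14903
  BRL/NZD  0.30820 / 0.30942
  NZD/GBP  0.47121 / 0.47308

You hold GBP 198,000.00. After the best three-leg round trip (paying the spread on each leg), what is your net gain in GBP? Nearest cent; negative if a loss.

Best loop GBP → NZD → BRL → GBP:
GBP 198,000.00 ÷ 0.47308 (buy NZD at ask) = NZD 418,533.86
NZD 418,533.86 ÷ 0.30942 (buy BRL at ask) = BRL 1,352,639.98
BRL 1,352,639.98 × 0.14844 (sell BRL at bid) = GBP 200,785.88

Net profit: GBP 2,785.88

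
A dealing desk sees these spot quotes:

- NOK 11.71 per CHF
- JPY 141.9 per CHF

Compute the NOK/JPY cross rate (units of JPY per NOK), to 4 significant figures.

1 NOK ÷ 11.71 = 0.0853971 CHF
0.0853971 CHF × 141.9 = 12.1178 JPY

NOK/JPY = 12.12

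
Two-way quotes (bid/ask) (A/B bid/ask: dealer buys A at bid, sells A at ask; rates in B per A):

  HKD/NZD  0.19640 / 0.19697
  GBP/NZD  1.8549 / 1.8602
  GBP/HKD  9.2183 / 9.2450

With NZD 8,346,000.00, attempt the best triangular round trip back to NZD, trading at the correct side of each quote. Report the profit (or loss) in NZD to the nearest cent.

Best loop NZD → HKD → GBP → NZD:
NZD 8,346,000.00 ÷ 0.19697 (buy HKD at ask) = HKD 42,371,934.81
HKD 42,371,934.81 ÷ 9.2450 (buy GBP at ask) = GBP 4,583,227.13
GBP 4,583,227.13 × 1.8549 (sell GBP at bid) = NZD 8,501,428.00

Net profit: NZD 155,428.00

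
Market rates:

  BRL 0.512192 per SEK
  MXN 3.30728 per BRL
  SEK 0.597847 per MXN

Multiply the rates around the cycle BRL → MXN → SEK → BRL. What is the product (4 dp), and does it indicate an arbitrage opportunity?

1.0127 (arbitrage exists)

Around BRL → MXN → SEK → BRL: 1 × 3.30728 × 0.597847 × 0.512192 = 1.012730
Product > 1; profitable direction is BRL → MXN → SEK → BRL.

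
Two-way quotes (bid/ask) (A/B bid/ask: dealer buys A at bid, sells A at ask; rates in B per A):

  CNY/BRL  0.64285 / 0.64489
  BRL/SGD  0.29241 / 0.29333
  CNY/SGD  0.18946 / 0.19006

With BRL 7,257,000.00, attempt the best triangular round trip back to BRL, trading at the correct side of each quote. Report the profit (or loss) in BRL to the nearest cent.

Net profit: BRL 11,294.76

Best loop BRL → CNY → SGD → BRL:
BRL 7,257,000.00 ÷ 0.64489 (buy CNY at ask) = CNY 11,253,081.92
CNY 11,253,081.92 × 0.18946 (sell CNY at bid) = SGD 2,132,008.90
SGD 2,132,008.90 ÷ 0.29333 (buy BRL at ask) = BRL 7,268,294.76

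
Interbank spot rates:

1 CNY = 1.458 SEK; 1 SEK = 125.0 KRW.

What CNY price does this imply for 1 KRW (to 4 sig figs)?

1 KRW ÷ 125.0 = 0.008 SEK
0.008 SEK ÷ 1.458 = 0.00548697 CNY

KRW/CNY = 0.005487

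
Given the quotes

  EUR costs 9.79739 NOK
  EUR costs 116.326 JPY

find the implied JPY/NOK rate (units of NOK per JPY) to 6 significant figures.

JPY/NOK = 0.0842236

1 JPY ÷ 116.326 = 0.00859653 EUR
0.00859653 EUR × 9.79739 = 0.0842236 NOK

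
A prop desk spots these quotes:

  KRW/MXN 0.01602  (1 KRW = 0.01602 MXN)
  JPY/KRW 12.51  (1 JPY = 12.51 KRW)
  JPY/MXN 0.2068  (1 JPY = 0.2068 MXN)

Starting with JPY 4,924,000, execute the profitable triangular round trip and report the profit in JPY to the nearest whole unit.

Profit: JPY 156,995

Profitable loop is JPY → MXN → KRW → JPY:
JPY 4,924,000 × 0.2068 = MXN 1,018,283.20
MXN 1,018,283.20 ÷ 0.01602 = KRW 63,563,246
KRW 63,563,246 ÷ 12.51 = JPY 5,080,995
Profit = JPY 5,080,995 − JPY 4,924,000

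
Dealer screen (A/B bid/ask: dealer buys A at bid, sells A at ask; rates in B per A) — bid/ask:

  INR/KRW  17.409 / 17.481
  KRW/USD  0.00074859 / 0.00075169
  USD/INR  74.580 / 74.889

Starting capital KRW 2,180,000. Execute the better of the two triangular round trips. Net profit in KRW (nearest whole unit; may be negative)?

Net profit: KRW 35,304

Best loop KRW → INR → USD → KRW:
KRW 2,180,000 ÷ 17.481 (buy INR at ask) = INR 124,706.82
INR 124,706.82 ÷ 74.889 (buy USD at ask) = USD 1,665.22
USD 1,665.22 ÷ 0.00075169 (buy KRW at ask) = KRW 2,215,304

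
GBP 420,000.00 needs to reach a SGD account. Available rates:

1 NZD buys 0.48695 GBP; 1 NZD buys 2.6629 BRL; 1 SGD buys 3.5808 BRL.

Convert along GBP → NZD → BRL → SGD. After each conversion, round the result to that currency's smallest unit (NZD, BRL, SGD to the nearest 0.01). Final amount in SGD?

SGD 641,415.89

GBP 420,000.00 ÷ 0.48695 = NZD 862,511.55
NZD 862,511.55 × 2.6629 = BRL 2,296,782.01
BRL 2,296,782.01 ÷ 3.5808 = SGD 641,415.89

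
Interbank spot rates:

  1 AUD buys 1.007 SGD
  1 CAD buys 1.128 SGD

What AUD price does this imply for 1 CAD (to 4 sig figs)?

1 CAD × 1.128 = 1.128 SGD
1.128 SGD ÷ 1.007 = 1.12016 AUD

CAD/AUD = 1.120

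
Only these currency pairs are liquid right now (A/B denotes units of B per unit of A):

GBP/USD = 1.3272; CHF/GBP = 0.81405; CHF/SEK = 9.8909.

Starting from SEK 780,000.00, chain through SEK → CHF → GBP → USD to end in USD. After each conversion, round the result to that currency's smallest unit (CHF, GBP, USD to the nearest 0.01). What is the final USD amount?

USD 85,201.30

SEK 780,000.00 ÷ 9.8909 = CHF 78,860.37
CHF 78,860.37 × 0.81405 = GBP 64,196.28
GBP 64,196.28 × 1.3272 = USD 85,201.30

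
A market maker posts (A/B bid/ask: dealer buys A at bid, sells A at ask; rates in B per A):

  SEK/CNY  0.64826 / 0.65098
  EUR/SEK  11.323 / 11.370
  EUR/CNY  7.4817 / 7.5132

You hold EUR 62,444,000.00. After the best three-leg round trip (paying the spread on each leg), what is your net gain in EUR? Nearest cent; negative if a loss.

Net profit: EUR 675,404.71

Best loop EUR → CNY → SEK → EUR:
EUR 62,444,000.00 × 7.4817 (sell EUR at bid) = CNY 467,187,274.80
CNY 467,187,274.80 ÷ 0.65098 (buy SEK at ask) = SEK 717,667,631.57
SEK 717,667,631.57 ÷ 11.370 (buy EUR at ask) = EUR 63,119,404.71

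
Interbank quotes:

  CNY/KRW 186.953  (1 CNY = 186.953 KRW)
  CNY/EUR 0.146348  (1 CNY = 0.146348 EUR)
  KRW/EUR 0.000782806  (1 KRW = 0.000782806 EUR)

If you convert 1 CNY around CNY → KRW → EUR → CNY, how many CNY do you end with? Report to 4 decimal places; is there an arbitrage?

Around CNY → KRW → EUR → CNY: 1 × 186.953 × 0.000782806 ÷ 0.146348 = 1.000000
Product ≈ 1 (deviation 0.000%, within rounding noise).

1.0000 (no arbitrage)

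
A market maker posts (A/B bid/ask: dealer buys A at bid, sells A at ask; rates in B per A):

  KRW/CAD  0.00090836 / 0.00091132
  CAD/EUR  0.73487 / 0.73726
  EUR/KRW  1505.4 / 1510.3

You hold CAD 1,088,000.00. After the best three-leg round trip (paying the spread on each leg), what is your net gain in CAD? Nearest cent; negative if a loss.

Best loop CAD → EUR → KRW → CAD:
CAD 1,088,000.00 × 0.73487 (sell CAD at bid) = EUR 799,538.56
EUR 799,538.56 × 1505.4 (sell EUR at bid) = KRW 1,203,625,348
KRW 1,203,625,348 × 0.00090836 (sell KRW at bid) = CAD 1,093,325.12

Net profit: CAD 5,325.12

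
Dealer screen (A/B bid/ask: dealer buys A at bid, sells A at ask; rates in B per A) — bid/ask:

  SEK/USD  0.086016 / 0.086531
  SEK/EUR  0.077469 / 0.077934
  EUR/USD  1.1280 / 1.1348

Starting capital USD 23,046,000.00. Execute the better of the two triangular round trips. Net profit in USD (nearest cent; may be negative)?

Net profit: USD 227,456.30

Best loop USD → SEK → EUR → USD:
USD 23,046,000.00 ÷ 0.086531 (buy SEK at ask) = SEK 266,332,297.10
SEK 266,332,297.10 × 0.077469 (sell SEK at bid) = EUR 20,632,496.72
EUR 20,632,496.72 × 1.1280 (sell EUR at bid) = USD 23,273,456.30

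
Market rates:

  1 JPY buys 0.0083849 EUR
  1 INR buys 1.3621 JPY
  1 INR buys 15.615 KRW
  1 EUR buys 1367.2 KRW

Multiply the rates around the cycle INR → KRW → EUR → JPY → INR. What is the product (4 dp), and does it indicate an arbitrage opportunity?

Around INR → KRW → EUR → JPY → INR: 1 × 15.615 ÷ 1367.2 ÷ 0.0083849 ÷ 1.3621 = 1.000007
Product ≈ 1 (deviation 0.001%, within rounding noise).

1.0000 (no arbitrage)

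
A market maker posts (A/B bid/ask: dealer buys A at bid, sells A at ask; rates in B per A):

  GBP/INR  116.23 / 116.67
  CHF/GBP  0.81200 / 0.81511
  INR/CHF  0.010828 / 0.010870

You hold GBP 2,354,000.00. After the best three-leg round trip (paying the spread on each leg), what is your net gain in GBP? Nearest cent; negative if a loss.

Best loop GBP → INR → CHF → GBP:
GBP 2,354,000.00 × 116.23 (sell GBP at bid) = INR 273,605,420.00
INR 273,605,420.00 × 0.010828 (sell INR at bid) = CHF 2,962,599.49
CHF 2,962,599.49 × 0.81200 (sell CHF at bid) = GBP 2,405,630.78

Net profit: GBP 51,630.78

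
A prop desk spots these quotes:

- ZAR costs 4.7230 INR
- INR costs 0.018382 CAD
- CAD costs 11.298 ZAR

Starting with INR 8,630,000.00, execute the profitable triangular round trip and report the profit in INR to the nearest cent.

Profit: INR 168,294.97

Profitable loop is INR → ZAR → CAD → INR:
INR 8,630,000.00 ÷ 4.7230 = ZAR 1,827,228.46
ZAR 1,827,228.46 ÷ 11.298 = CAD 161,730.26
CAD 161,730.26 ÷ 0.018382 = INR 8,798,294.97
Profit = INR 8,798,294.97 − INR 8,630,000.00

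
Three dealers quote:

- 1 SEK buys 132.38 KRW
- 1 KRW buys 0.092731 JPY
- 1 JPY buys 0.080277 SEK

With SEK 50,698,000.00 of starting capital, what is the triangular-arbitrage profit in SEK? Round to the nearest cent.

Profit: SEK 748,089.96

Profitable loop is SEK → JPY → KRW → SEK:
SEK 50,698,000.00 ÷ 0.080277 = JPY 631,538,299
JPY 631,538,299 ÷ 0.092731 = KRW 6,810,433,389
KRW 6,810,433,389 ÷ 132.38 = SEK 51,446,089.96
Profit = SEK 51,446,089.96 − SEK 50,698,000.00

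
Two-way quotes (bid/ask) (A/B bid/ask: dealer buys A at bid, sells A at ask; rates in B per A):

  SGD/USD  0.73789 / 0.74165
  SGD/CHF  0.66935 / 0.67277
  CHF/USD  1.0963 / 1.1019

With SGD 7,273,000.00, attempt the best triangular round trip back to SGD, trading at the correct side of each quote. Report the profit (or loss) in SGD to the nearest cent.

Net result: SGD -33,702.71 (no profitable arbitrage after spreads)

Best loop SGD → USD → CHF → SGD:
SGD 7,273,000.00 × 0.73789 (sell SGD at bid) = USD 5,366,673.97
USD 5,366,673.97 ÷ 1.1019 (buy CHF at ask) = CHF 4,870,382.04
CHF 4,870,382.04 ÷ 0.67277 (buy SGD at ask) = SGD 7,239,297.29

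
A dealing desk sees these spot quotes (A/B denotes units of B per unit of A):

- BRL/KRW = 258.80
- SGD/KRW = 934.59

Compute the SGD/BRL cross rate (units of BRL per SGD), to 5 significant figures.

SGD/BRL = 3.6112

1 SGD × 934.59 = 934.59 KRW
934.59 KRW ÷ 258.80 = 3.61124 BRL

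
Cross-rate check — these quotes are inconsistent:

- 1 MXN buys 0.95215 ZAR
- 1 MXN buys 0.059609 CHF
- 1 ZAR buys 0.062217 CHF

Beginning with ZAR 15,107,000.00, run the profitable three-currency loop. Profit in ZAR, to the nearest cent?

Profitable loop is ZAR → MXN → CHF → ZAR:
ZAR 15,107,000.00 ÷ 0.95215 = MXN 15,866,197.55
MXN 15,866,197.55 × 0.059609 = CHF 945,768.17
CHF 945,768.17 ÷ 0.062217 = ZAR 15,201,121.40
Profit = ZAR 15,201,121.40 − ZAR 15,107,000.00

Profit: ZAR 94,121.40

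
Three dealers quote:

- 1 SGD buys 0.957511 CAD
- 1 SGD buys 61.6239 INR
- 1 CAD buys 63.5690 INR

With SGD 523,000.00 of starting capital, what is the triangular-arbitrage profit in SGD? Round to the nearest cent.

Profit: SGD 6,494.82

Profitable loop is SGD → INR → CAD → SGD:
SGD 523,000.00 × 61.6239 = INR 32,229,299.70
INR 32,229,299.70 ÷ 63.5690 = CAD 506,997.12
CAD 506,997.12 ÷ 0.957511 = SGD 529,494.82
Profit = SGD 529,494.82 − SGD 523,000.00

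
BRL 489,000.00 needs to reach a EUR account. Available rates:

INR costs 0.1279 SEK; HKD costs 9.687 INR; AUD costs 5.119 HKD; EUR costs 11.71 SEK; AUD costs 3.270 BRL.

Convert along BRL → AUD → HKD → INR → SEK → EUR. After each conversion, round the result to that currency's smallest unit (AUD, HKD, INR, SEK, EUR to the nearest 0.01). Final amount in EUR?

BRL 489,000.00 ÷ 3.270 = AUD 149,541.28
AUD 149,541.28 × 5.119 = HKD 765,501.81
HKD 765,501.81 × 9.687 = INR 7,415,416.03
INR 7,415,416.03 × 0.1279 = SEK 948,431.71
SEK 948,431.71 ÷ 11.71 = EUR 80,993.31

EUR 80,993.31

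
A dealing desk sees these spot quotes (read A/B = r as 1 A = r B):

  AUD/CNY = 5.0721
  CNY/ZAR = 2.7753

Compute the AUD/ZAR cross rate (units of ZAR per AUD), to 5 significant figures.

1 AUD × 5.0721 = 5.0721 CNY
5.0721 CNY × 2.7753 = 14.0766 ZAR

AUD/ZAR = 14.077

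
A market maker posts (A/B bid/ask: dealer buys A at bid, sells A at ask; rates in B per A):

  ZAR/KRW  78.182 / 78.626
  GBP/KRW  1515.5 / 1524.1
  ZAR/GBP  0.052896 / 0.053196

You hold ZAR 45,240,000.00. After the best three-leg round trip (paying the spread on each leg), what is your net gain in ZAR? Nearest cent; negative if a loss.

Net profit: ZAR 884,873.36

Best loop ZAR → GBP → KRW → ZAR:
ZAR 45,240,000.00 × 0.052896 (sell ZAR at bid) = GBP 2,393,015.04
GBP 2,393,015.04 × 1515.5 (sell GBP at bid) = KRW 3,626,614,293
KRW 3,626,614,293 ÷ 78.626 (buy ZAR at ask) = ZAR 46,124,873.36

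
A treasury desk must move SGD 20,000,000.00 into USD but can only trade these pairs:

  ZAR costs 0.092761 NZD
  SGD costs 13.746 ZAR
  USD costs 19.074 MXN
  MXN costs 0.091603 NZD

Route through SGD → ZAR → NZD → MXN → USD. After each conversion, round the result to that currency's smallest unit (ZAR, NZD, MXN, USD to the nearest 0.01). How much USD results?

USD 14,595,543.84

SGD 20,000,000.00 × 13.746 = ZAR 274,920,000.00
ZAR 274,920,000.00 × 0.092761 = NZD 25,501,854.12
NZD 25,501,854.12 ÷ 0.091603 = MXN 278,395,403.21
MXN 278,395,403.21 ÷ 19.074 = USD 14,595,543.84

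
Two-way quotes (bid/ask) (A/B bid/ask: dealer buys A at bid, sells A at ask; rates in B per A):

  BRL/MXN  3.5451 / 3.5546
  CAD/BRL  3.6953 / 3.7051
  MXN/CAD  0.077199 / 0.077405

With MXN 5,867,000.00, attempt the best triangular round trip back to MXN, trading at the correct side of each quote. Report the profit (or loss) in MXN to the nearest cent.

Best loop MXN → CAD → BRL → MXN:
MXN 5,867,000.00 × 0.077199 (sell MXN at bid) = CAD 452,926.53
CAD 452,926.53 × 3.6953 (sell CAD at bid) = BRL 1,673,699.42
BRL 1,673,699.42 × 3.5451 (sell BRL at bid) = MXN 5,933,431.80

Net profit: MXN 66,431.80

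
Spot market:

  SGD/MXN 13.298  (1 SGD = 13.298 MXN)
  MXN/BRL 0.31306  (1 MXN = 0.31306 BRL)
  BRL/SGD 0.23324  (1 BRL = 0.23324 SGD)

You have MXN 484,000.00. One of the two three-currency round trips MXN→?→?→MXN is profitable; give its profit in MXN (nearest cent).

Profit: MXN 14,457.83

Profitable loop is MXN → SGD → BRL → MXN:
MXN 484,000.00 ÷ 13.298 = SGD 36,396.45
SGD 36,396.45 ÷ 0.23324 = BRL 156,047.21
BRL 156,047.21 ÷ 0.31306 = MXN 498,457.83
Profit = MXN 498,457.83 − MXN 484,000.00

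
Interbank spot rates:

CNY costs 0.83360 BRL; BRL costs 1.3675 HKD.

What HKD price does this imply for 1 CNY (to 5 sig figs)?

CNY/HKD = 1.1399

1 CNY × 0.83360 = 0.8336 BRL
0.8336 BRL × 1.3675 = 1.13995 HKD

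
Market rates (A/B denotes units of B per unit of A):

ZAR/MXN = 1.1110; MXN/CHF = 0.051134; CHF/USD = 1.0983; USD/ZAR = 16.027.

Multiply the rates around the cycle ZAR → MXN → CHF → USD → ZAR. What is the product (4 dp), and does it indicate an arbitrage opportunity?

1.0000 (no arbitrage)

Around ZAR → MXN → CHF → USD → ZAR: 1 × 1.1110 × 0.051134 × 1.0983 × 16.027 = 0.999993
Product ≈ 1 (deviation 0.001%, within rounding noise).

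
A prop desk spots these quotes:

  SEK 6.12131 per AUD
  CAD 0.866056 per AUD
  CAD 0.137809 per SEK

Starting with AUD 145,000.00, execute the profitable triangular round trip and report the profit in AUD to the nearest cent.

Profitable loop is AUD → CAD → SEK → AUD:
AUD 145,000.00 × 0.866056 = CAD 125,578.12
CAD 125,578.12 ÷ 0.137809 = SEK 911,247.60
SEK 911,247.60 ÷ 6.12131 = AUD 148,864.80
Profit = AUD 148,864.80 − AUD 145,000.00

Profit: AUD 3,864.80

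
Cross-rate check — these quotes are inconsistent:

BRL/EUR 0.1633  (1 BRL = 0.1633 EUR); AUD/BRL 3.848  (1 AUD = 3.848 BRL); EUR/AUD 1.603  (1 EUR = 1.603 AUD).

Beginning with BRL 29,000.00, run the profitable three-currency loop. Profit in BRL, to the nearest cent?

Profit: BRL 211.43

Profitable loop is BRL → EUR → AUD → BRL:
BRL 29,000.00 × 0.1633 = EUR 4,735.70
EUR 4,735.70 × 1.603 = AUD 7,591.33
AUD 7,591.33 × 3.848 = BRL 29,211.43
Profit = BRL 29,211.43 − BRL 29,000.00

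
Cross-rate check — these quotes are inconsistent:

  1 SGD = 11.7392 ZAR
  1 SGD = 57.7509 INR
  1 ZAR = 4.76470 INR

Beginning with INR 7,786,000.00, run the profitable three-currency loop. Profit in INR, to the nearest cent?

Profitable loop is INR → ZAR → SGD → INR:
INR 7,786,000.00 ÷ 4.76470 = ZAR 1,634,100.78
ZAR 1,634,100.78 ÷ 11.7392 = SGD 139,200.35
SGD 139,200.35 × 57.7509 = INR 8,038,945.66
Profit = INR 8,038,945.66 − INR 7,786,000.00

Profit: INR 252,945.66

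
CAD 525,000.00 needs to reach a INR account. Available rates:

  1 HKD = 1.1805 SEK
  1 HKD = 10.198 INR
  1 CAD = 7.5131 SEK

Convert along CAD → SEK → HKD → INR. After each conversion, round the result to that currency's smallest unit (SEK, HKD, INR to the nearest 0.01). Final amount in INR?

INR 34,074,342.85

CAD 525,000.00 × 7.5131 = SEK 3,944,377.50
SEK 3,944,377.50 ÷ 1.1805 = HKD 3,341,277.00
HKD 3,341,277.00 × 10.198 = INR 34,074,342.85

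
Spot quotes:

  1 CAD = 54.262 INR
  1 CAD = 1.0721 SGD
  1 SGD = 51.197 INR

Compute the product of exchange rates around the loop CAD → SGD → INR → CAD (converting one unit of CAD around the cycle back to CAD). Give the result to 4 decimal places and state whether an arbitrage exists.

Around CAD → SGD → INR → CAD: 1 × 1.0721 × 51.197 ÷ 54.262 = 1.011542
Product > 1; profitable direction is CAD → SGD → INR → CAD.

1.0115 (arbitrage exists)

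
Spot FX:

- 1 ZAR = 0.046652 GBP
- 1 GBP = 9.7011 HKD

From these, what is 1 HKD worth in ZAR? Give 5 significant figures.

HKD/ZAR = 2.2096

1 HKD ÷ 9.7011 = 0.103081 GBP
0.103081 GBP ÷ 0.046652 = 2.20958 ZAR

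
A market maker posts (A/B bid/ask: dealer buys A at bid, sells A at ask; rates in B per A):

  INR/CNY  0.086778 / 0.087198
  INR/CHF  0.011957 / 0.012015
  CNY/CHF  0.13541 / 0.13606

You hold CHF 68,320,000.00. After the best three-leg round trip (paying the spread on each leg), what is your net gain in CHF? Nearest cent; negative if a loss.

Best loop CHF → CNY → INR → CHF:
CHF 68,320,000.00 ÷ 0.13606 (buy CNY at ask) = CNY 502,131,412.61
CNY 502,131,412.61 ÷ 0.087198 (buy INR at ask) = INR 5,758,519,835.46
INR 5,758,519,835.46 × 0.011957 (sell INR at bid) = CHF 68,854,621.67

Net profit: CHF 534,621.67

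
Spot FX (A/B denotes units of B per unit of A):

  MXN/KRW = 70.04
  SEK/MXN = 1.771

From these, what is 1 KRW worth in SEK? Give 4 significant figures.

1 KRW ÷ 70.04 = 0.0142776 MXN
0.0142776 MXN ÷ 1.771 = 0.00806186 SEK

KRW/SEK = 0.008062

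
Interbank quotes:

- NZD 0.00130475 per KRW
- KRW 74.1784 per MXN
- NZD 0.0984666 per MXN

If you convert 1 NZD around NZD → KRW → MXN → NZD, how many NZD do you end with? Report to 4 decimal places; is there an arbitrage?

Around NZD → KRW → MXN → NZD: 1 ÷ 0.00130475 ÷ 74.1784 × 0.0984666 = 1.017382
Product > 1; profitable direction is NZD → KRW → MXN → NZD.

1.0174 (arbitrage exists)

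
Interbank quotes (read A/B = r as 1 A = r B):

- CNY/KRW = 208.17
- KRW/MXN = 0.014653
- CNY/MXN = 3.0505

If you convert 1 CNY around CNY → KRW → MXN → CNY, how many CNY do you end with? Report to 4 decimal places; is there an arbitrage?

0.9999 (no arbitrage)

Around CNY → KRW → MXN → CNY: 1 × 208.17 × 0.014653 ÷ 3.0505 = 0.999939
Product ≈ 1 (deviation 0.006%, within rounding noise).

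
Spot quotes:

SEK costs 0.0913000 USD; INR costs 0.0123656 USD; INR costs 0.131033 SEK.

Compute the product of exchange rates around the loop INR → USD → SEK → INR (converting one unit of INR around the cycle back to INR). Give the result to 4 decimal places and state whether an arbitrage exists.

1.0336 (arbitrage exists)

Around INR → USD → SEK → INR: 1 × 0.0123656 ÷ 0.0913000 ÷ 0.131033 = 1.033627
Product > 1; profitable direction is INR → USD → SEK → INR.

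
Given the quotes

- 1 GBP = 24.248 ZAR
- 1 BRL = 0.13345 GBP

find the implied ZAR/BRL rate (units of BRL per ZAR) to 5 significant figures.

ZAR/BRL = 0.30903

1 ZAR ÷ 24.248 = 0.0412405 GBP
0.0412405 GBP ÷ 0.13345 = 0.309033 BRL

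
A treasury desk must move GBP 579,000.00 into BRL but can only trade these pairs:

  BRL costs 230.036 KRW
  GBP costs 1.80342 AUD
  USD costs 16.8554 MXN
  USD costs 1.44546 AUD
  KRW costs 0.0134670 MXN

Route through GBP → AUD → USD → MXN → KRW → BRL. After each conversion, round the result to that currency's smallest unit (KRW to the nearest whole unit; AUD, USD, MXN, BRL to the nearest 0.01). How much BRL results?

BRL 3,930,445.37

GBP 579,000.00 × 1.80342 = AUD 1,044,180.18
AUD 1,044,180.18 ÷ 1.44546 = USD 722,386.08
USD 722,386.08 × 16.8554 = MXN 12,176,106.33
MXN 12,176,106.33 ÷ 0.0134670 = KRW 904,143,932
KRW 904,143,932 ÷ 230.036 = BRL 3,930,445.37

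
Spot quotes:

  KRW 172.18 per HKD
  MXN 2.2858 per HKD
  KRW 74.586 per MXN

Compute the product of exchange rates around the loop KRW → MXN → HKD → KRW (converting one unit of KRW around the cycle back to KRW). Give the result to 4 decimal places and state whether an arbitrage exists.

Around KRW → MXN → HKD → KRW: 1 ÷ 74.586 ÷ 2.2858 × 172.18 = 1.009920
Product > 1; profitable direction is KRW → MXN → HKD → KRW.

1.0099 (arbitrage exists)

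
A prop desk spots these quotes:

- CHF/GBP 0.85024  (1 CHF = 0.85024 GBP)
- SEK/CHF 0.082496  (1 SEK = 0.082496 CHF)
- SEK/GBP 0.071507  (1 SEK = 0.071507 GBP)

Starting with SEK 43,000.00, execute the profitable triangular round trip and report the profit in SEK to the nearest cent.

Profitable loop is SEK → GBP → CHF → SEK:
SEK 43,000.00 × 0.071507 = GBP 3,074.80
GBP 3,074.80 ÷ 0.85024 = CHF 3,616.39
CHF 3,616.39 ÷ 0.082496 = SEK 43,837.18
Profit = SEK 43,837.18 − SEK 43,000.00

Profit: SEK 837.18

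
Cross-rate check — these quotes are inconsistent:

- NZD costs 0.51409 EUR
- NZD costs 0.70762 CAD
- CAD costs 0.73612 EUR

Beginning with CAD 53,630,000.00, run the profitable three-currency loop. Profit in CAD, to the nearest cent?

Profit: CAD 709,715.15

Profitable loop is CAD → EUR → NZD → CAD:
CAD 53,630,000.00 × 0.73612 = EUR 39,478,115.60
EUR 39,478,115.60 ÷ 0.51409 = NZD 76,792,226.26
NZD 76,792,226.26 × 0.70762 = CAD 54,339,715.15
Profit = CAD 54,339,715.15 − CAD 53,630,000.00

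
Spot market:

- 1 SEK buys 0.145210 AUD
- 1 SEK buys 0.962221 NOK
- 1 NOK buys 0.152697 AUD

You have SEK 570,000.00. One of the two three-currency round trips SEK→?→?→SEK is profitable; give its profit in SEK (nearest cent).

Profitable loop is SEK → NOK → AUD → SEK:
SEK 570,000.00 × 0.962221 = NOK 548,465.97
NOK 548,465.97 × 0.152697 = AUD 83,749.11
AUD 83,749.11 ÷ 0.145210 = SEK 576,744.77
Profit = SEK 576,744.77 − SEK 570,000.00

Profit: SEK 6,744.77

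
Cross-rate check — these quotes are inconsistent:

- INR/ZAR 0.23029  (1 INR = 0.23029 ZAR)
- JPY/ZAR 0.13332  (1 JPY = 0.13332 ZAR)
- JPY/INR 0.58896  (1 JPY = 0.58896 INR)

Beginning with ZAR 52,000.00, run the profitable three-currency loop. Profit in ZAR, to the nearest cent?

Profitable loop is ZAR → JPY → INR → ZAR:
ZAR 52,000.00 ÷ 0.13332 = JPY 390,039
JPY 390,039 × 0.58896 = INR 229,717.37
INR 229,717.37 × 0.23029 = ZAR 52,901.61
Profit = ZAR 52,901.61 − ZAR 52,000.00

Profit: ZAR 901.61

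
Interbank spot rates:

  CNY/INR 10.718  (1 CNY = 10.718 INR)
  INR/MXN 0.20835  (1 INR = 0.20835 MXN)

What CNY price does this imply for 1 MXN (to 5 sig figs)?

1 MXN ÷ 0.20835 = 4.79962 INR
4.79962 INR ÷ 10.718 = 0.447809 CNY

MXN/CNY = 0.44781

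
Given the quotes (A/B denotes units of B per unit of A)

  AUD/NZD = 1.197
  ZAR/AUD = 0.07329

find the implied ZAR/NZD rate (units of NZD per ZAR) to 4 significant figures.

ZAR/NZD = 0.08773

1 ZAR × 0.07329 = 0.07329 AUD
0.07329 AUD × 1.197 = 0.0877281 NZD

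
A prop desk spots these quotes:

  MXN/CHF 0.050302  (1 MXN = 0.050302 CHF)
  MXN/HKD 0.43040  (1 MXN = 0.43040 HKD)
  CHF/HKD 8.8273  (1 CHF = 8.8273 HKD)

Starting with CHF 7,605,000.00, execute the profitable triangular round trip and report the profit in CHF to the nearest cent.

Profit: CHF 240,851.70

Profitable loop is CHF → HKD → MXN → CHF:
CHF 7,605,000.00 × 8.8273 = HKD 67,131,616.50
HKD 67,131,616.50 ÷ 0.43040 = MXN 155,974,945.40
MXN 155,974,945.40 × 0.050302 = CHF 7,845,851.70
Profit = CHF 7,845,851.70 − CHF 7,605,000.00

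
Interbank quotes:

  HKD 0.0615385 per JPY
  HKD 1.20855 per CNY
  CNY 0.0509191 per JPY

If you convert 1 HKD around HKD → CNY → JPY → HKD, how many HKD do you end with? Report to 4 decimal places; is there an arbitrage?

1.0000 (no arbitrage)

Around HKD → CNY → JPY → HKD: 1 ÷ 1.20855 ÷ 0.0509191 × 0.0615385 = 1.000004
Product ≈ 1 (deviation 0.000%, within rounding noise).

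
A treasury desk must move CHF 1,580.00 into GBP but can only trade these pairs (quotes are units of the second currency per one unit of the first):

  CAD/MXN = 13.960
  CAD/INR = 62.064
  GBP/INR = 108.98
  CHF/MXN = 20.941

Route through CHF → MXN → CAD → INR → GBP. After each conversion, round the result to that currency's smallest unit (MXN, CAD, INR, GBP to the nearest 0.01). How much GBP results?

CHF 1,580.00 × 20.941 = MXN 33,086.78
MXN 33,086.78 ÷ 13.960 = CAD 2,370.11
CAD 2,370.11 × 62.064 = INR 147,098.51
INR 147,098.51 ÷ 108.98 = GBP 1,349.78

GBP 1,349.78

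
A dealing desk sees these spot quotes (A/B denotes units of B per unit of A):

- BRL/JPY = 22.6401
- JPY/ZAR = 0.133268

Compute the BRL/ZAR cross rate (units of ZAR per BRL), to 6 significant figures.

1 BRL × 22.6401 = 22.6401 JPY
22.6401 JPY × 0.133268 = 3.0172 ZAR

BRL/ZAR = 3.01720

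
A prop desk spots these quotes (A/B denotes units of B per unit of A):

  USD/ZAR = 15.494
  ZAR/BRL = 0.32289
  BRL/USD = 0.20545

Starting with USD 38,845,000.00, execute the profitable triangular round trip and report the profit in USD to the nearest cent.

Profit: USD 1,081,332.39

Profitable loop is USD → ZAR → BRL → USD:
USD 38,845,000.00 × 15.494 = ZAR 601,864,430.00
ZAR 601,864,430.00 × 0.32289 = BRL 194,336,005.80
BRL 194,336,005.80 × 0.20545 = USD 39,926,332.39
Profit = USD 39,926,332.39 − USD 38,845,000.00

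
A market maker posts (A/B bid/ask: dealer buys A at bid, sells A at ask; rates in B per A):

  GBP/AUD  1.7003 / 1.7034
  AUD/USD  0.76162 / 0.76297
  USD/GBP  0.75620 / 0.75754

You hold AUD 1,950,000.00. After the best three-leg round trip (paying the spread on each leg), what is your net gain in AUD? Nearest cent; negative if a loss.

Net profit: AUD 30,637.22

Best loop AUD → GBP → USD → AUD:
AUD 1,950,000.00 ÷ 1.7034 (buy GBP at ask) = GBP 1,144,769.28
GBP 1,144,769.28 ÷ 0.75754 (buy USD at ask) = USD 1,511,166.78
USD 1,511,166.78 ÷ 0.76297 (buy AUD at ask) = AUD 1,980,637.22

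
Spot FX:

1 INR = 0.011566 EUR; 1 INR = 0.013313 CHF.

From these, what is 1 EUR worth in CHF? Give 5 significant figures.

1 EUR ÷ 0.011566 = 86.4603 INR
86.4603 INR × 0.013313 = 1.15105 CHF

EUR/CHF = 1.1510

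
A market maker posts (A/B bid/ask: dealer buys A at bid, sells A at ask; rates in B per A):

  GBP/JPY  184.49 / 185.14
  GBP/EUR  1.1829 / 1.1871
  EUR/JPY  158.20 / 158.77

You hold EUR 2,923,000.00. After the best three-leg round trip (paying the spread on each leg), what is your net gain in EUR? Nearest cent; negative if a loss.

Best loop EUR → JPY → GBP → EUR:
EUR 2,923,000.00 × 158.20 (sell EUR at bid) = JPY 462,418,600
JPY 462,418,600 ÷ 185.14 (buy GBP at ask) = GBP 2,497,669.87
GBP 2,497,669.87 × 1.1829 (sell GBP at bid) = EUR 2,954,493.69

Net profit: EUR 31,493.69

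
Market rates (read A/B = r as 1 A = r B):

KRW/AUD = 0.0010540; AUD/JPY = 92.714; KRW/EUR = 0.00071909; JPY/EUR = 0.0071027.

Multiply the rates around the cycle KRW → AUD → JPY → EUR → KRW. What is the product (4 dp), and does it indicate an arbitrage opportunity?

0.9652 (arbitrage exists)

Around KRW → AUD → JPY → EUR → KRW: 1 × 0.0010540 × 92.714 × 0.0071027 ÷ 0.00071909 = 0.965220
Product < 1; profitable direction is KRW → EUR → JPY → AUD → KRW.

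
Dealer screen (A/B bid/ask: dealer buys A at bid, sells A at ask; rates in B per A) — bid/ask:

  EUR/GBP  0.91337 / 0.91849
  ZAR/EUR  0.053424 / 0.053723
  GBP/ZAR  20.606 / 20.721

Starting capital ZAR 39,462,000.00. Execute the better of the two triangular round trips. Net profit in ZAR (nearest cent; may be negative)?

Net profit: ZAR 216,562.73

Best loop ZAR → EUR → GBP → ZAR:
ZAR 39,462,000.00 × 0.053424 (sell ZAR at bid) = EUR 2,108,217.89
EUR 2,108,217.89 × 0.91337 (sell EUR at bid) = GBP 1,925,582.97
GBP 1,925,582.97 × 20.606 (sell GBP at bid) = ZAR 39,678,562.73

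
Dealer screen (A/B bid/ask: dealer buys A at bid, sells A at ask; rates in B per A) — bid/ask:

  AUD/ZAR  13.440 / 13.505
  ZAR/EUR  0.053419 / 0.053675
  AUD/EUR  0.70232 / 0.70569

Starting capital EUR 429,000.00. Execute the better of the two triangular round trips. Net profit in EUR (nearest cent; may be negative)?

Best loop EUR → AUD → ZAR → EUR:
EUR 429,000.00 ÷ 0.70569 (buy AUD at ask) = AUD 607,915.66
AUD 607,915.66 × 13.440 (sell AUD at bid) = ZAR 8,170,386.43
ZAR 8,170,386.43 × 0.053419 (sell ZAR at bid) = EUR 436,453.87

Net profit: EUR 7,453.87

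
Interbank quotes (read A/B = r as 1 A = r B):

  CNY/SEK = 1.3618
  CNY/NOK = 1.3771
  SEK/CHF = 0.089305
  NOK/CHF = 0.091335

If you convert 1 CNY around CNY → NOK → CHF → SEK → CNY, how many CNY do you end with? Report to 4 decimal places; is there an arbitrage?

1.0342 (arbitrage exists)

Around CNY → NOK → CHF → SEK → CNY: 1 × 1.3771 × 0.091335 ÷ 0.089305 ÷ 1.3618 = 1.034222
Product > 1; profitable direction is CNY → NOK → CHF → SEK → CNY.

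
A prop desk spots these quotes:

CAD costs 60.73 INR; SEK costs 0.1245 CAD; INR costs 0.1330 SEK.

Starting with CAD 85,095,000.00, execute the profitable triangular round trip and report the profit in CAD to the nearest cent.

Profit: CAD 476,336.71

Profitable loop is CAD → INR → SEK → CAD:
CAD 85,095,000.00 × 60.73 = INR 5,167,819,350.00
INR 5,167,819,350.00 × 0.1330 = SEK 687,319,973.55
SEK 687,319,973.55 × 0.1245 = CAD 85,571,336.71
Profit = CAD 85,571,336.71 − CAD 85,095,000.00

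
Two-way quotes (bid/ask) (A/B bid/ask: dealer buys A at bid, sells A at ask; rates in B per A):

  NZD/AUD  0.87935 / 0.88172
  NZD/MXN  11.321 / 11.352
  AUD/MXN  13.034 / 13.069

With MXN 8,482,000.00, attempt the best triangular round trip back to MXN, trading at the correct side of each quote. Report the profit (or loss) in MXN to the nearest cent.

Best loop MXN → NZD → AUD → MXN:
MXN 8,482,000.00 ÷ 11.352 (buy NZD at ask) = NZD 747,181.11
NZD 747,181.11 × 0.87935 (sell NZD at bid) = AUD 657,033.71
AUD 657,033.71 × 13.034 (sell AUD at bid) = MXN 8,563,777.40

Net profit: MXN 81,777.40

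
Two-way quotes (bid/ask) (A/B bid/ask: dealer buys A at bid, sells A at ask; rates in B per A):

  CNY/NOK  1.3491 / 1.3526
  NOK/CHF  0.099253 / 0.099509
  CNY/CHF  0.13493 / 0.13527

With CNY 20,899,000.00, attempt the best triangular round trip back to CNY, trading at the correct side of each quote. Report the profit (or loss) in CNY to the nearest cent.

Net profit: CNY 51,880.58

Best loop CNY → CHF → NOK → CNY:
CNY 20,899,000.00 × 0.13493 (sell CNY at bid) = CHF 2,819,902.07
CHF 2,819,902.07 ÷ 0.099509 (buy NOK at ask) = NOK 28,338,161.07
NOK 28,338,161.07 ÷ 1.3526 (buy CNY at ask) = CNY 20,950,880.58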